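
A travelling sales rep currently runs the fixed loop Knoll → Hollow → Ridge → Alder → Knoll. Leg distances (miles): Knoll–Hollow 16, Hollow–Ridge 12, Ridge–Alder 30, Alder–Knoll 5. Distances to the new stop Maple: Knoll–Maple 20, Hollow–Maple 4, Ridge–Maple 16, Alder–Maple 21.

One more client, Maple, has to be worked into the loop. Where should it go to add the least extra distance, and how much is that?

Insertion cost between consecutive stops i–j is d(i,Maple) + d(Maple,j) − d(i,j):
  between Knoll and Hollow: 20 + 4 − 16 = 8
  between Hollow and Ridge: 4 + 16 − 12 = 8
  between Ridge and Alder: 16 + 21 − 30 = 7
  between Alder and Knoll: 21 + 20 − 5 = 36
Cheapest insertion is between Ridge and Alder, adding 7.
New total = 63 + 7 = 70.

Minimum extra distance: 7 miles, inserting Maple between Ridge and Alder.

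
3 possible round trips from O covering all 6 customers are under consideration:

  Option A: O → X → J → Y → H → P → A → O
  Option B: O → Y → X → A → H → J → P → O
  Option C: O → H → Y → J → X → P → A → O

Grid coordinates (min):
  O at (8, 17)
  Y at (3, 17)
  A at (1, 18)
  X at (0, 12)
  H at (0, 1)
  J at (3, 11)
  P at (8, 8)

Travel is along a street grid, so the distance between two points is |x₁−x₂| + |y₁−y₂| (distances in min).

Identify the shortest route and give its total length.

Option A: 13 + 4 + 6 + 19 + 15 + 17 + 8 = 82
Option B: 5 + 8 + 7 + 18 + 13 + 8 + 9 = 68
Option C: 24 + 19 + 6 + 4 + 12 + 17 + 8 = 90

Shortest is Option B, total 68 min.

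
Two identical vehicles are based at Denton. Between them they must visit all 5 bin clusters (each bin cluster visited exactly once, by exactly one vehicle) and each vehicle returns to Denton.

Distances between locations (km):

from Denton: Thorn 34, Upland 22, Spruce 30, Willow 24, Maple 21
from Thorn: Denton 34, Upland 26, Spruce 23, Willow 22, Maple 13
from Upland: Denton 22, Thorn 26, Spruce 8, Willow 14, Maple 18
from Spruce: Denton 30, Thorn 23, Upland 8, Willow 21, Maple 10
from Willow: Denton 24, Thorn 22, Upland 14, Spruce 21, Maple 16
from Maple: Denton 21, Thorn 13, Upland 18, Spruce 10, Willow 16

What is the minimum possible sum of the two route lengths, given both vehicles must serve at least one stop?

Minimum combined distance: 135 km.

Check every non-empty split of the stops between the two vehicles; for each half take its own optimal tour:
  {Thorn} + {Upland, Spruce, Willow, Maple}: 68 + 77 = 145
  {Upland} + {Thorn, Spruce, Willow, Maple}: 44 + 99 = 143
  {Thorn, Upland} + {Spruce, Willow, Maple}: 82 + 76 = 158
  {Spruce} + {Thorn, Upland, Willow, Maple}: 60 + 92 = 152
  {Thorn, Spruce} + {Upland, Willow, Maple}: 87 + 73 = 160
  {Upland, Spruce} + {Thorn, Willow, Maple}: 60 + 80 = 140
  … (15 splits in total)
  {Willow} + {Thorn, Upland, Spruce, Maple}: 48 + 87 = 135  ← best
Best: vehicle 1 Denton → Willow → Denton = 48; vehicle 2 Denton → Thorn → Maple → Spruce → Upland → Denton = 87; combined 135.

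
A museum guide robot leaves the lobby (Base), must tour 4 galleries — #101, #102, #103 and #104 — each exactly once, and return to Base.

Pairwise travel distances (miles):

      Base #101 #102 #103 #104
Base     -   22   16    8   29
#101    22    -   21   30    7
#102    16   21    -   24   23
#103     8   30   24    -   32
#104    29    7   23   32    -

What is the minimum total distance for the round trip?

84 miles — the shortest possible round trip.

There are 12 distinct closed tours to check (reversals are equivalent).
Base → #101 → #102 → #103 → #104 → Base: 22+21+24+32+29 = 128
Base → #101 → #102 → #104 → #103 → Base: 22+21+23+32+8 = 106
Base → #101 → #103 → #102 → #104 → Base: 22+30+24+23+29 = 128
Base → #101 → #103 → #104 → #102 → Base: 22+30+32+23+16 = 123
Base → #101 → #104 → #102 → #103 → Base: 22+7+23+24+8 = 84
Base → #101 → #104 → #103 → #102 → Base: 22+7+32+24+16 = 101
Base → #102 → #101 → #103 → #104 → Base: 16+21+30+32+29 = 128
Base → #102 → #101 → #104 → #103 → Base: 16+21+7+32+8 = 84
Base → #102 → #103 → #101 → #104 → Base: 16+24+30+7+29 = 106
Base → #102 → #104 → #101 → #103 → Base: 16+23+7+30+8 = 84
Base → #103 → #101 → #102 → #104 → Base: 8+30+21+23+29 = 111
Base → #103 → #102 → #101 → #104 → Base: 8+24+21+7+29 = 89
The minimum is 84.
One optimal route: Base → #101 → #104 → #102 → #103 → Base (or its reverse).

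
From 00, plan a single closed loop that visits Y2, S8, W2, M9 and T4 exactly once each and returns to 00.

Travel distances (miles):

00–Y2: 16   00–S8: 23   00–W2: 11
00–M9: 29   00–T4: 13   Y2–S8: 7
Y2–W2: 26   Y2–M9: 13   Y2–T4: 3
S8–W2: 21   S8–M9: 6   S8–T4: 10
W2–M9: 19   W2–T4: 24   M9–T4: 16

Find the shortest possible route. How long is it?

Shortest round trip = 59 miles.

With 5 stops there are 5!/2 = 60 distinct round trips (a route and its reverse cost the same).
00 - Y2 - S8 - W2 - M9 - T4 - 00: 16+7+21+19+16+13 = 92
00 - Y2 - S8 - W2 - T4 - M9 - 00: 16+7+21+24+16+29 = 113
00 - Y2 - S8 - M9 - W2 - T4 - 00: 16+7+6+19+24+13 = 85
00 - Y2 - S8 - M9 - T4 - W2 - 00: 16+7+6+16+24+11 = 80
00 - Y2 - S8 - T4 - W2 - M9 - 00: 16+7+10+24+19+29 = 105
00 - Y2 - S8 - T4 - M9 - W2 - 00: 16+7+10+16+19+11 = 79
00 - Y2 - W2 - S8 - M9 - T4 - 00: 16+26+21+6+16+13 = 98
00 - Y2 - W2 - S8 - T4 - M9 - 00: 16+26+21+10+16+29 = 118
00 - Y2 - W2 - M9 - S8 - T4 - 00: 16+26+19+6+10+13 = 90
00 - Y2 - W2 - M9 - T4 - S8 - 00: 16+26+19+16+10+23 = 110
00 - Y2 - W2 - T4 - S8 - M9 - 00: 16+26+24+10+6+29 = 111
00 - Y2 - W2 - T4 - M9 - S8 - 00: 16+26+24+16+6+23 = 111
00 - Y2 - M9 - S8 - W2 - T4 - 00: 16+13+6+21+24+13 = 93
00 - Y2 - M9 - S8 - T4 - W2 - 00: 16+13+6+10+24+11 = 80
… (46 more)
00 - W2 - M9 - S8 - Y2 - T4 - 00: 11+19+6+7+3+13 = 59  ← best
The minimum is 59.
One optimal route: 00 → W2 → M9 → S8 → Y2 → T4 → 00 (or its reverse).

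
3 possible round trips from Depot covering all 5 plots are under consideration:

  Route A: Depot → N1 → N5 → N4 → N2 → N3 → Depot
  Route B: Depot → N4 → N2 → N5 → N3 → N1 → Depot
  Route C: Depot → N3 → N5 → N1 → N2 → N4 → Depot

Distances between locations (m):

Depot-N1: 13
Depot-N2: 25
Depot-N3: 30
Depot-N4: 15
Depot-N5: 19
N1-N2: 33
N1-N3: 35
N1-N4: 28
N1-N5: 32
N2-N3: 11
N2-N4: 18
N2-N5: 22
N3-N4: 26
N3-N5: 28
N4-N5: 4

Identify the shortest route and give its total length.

108 m — Route A is the shortest.

Route A: 13 + 32 + 4 + 18 + 11 + 30 = 108
Route B: 15 + 18 + 22 + 28 + 35 + 13 = 131
Route C: 30 + 28 + 32 + 33 + 18 + 15 = 156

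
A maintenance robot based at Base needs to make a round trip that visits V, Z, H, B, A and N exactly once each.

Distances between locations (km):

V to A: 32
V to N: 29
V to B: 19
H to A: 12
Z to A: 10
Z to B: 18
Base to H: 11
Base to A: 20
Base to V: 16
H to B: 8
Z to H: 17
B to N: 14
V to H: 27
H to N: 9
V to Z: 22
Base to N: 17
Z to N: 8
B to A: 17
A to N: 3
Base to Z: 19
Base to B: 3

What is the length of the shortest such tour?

Base - V - Z - H - B - A - N - Base: 16+22+17+8+17+3+17 = 100
Base - V - Z - H - B - N - A - Base: 16+22+17+8+14+3+20 = 100
Base - V - Z - H - A - B - N - Base: 16+22+17+12+17+14+17 = 115
Base - V - Z - H - A - N - B - Base: 16+22+17+12+3+14+3 = 87
Base - V - Z - H - N - B - A - Base: 16+22+17+9+14+17+20 = 115
Base - V - Z - H - N - A - B - Base: 16+22+17+9+3+17+3 = 87
Base - V - Z - B - H - A - N - Base: 16+22+18+8+12+3+17 = 96
Base - V - Z - B - H - N - A - Base: 16+22+18+8+9+3+20 = 96
… (352 more)
Base - V - Z - A - N - H - B - Base: 16+22+10+3+9+8+3 = 71  ← best
The minimum is 71.
One optimal route: Base → V → Z → A → N → H → B → Base (or its reverse).

Shortest round trip = 71 km.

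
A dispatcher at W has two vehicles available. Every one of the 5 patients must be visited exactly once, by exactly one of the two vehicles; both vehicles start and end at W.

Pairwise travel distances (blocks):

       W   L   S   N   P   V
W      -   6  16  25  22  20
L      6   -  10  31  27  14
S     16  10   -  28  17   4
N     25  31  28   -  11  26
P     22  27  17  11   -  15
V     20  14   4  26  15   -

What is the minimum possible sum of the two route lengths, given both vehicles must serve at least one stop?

Check every non-empty split of the stops between the two vehicles; for each half take its own optimal tour:
  {L} + {S, N, P, V}: 12 + 71 = 83
  {S} + {L, N, P, V}: 32 + 71 = 103
  {L, S} + {N, P, V}: 32 + 71 = 103
  {N} + {L, S, P, V}: 50 + 57 = 107
  {L, N} + {S, P, V}: 62 + 57 = 119
  {S, N} + {L, P, V}: 69 + 57 = 126
  … (15 splits in total)
Best: vehicle 1 W → L → W = 12; vehicle 2 W → S → V → P → N → W = 71; combined 83.

83 blocks — the smallest possible combined total.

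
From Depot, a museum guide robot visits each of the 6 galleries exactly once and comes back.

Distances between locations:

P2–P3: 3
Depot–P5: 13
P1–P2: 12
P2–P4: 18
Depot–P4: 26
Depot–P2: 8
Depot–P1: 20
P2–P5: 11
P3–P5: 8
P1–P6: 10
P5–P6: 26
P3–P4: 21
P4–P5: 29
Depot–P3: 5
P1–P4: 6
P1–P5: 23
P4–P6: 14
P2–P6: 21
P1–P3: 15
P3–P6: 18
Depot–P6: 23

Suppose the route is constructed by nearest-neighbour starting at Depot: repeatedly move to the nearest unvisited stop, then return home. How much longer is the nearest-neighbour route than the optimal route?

6 longer than the optimal tour.

From Depot: P3=5, P2=8, P5=13, P1=20, P6=23, P4=26 → choose P3 (5).
From P3: P2=3, P5=8, P1=15, P6=18, P4=21 → choose P2 (3).
From P2: P5=11, P1=12, P4=18, P6=21 → choose P5 (11).
From P5: P1=23, P6=26, P4=29 → choose P1 (23).
From P1: P4=6, P6=10 → choose P4 (6).
From P4: P6=14 → choose P6 (14).
NN route Depot → P3 → P2 → P5 → P1 → P4 → P6 → Depot costs 85.
Optimal: Depot → P2 → P1 → P4 → P6 → P3 → P5 → Depot costs 79 (by enumerating all 360 distinct tours).
Excess = 85 − 79 = 6.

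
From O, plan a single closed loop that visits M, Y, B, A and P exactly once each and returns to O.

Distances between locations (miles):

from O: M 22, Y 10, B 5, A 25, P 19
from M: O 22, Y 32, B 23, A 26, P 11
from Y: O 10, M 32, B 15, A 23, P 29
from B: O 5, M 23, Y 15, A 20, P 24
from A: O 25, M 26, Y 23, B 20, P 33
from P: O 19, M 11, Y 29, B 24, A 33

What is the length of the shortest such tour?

O → M → Y → B → A → P → O: 22+32+15+20+33+19 = 141
O → M → Y → B → P → A → O: 22+32+15+24+33+25 = 151
O → M → Y → A → B → P → O: 22+32+23+20+24+19 = 140
O → M → Y → A → P → B → O: 22+32+23+33+24+5 = 139
O → M → Y → P → B → A → O: 22+32+29+24+20+25 = 152
O → M → Y → P → A → B → O: 22+32+29+33+20+5 = 141
O → M → B → Y → A → P → O: 22+23+15+23+33+19 = 135
O → M → B → Y → P → A → O: 22+23+15+29+33+25 = 147
O → M → B → A → Y → P → O: 22+23+20+23+29+19 = 136
O → M → B → A → P → Y → O: 22+23+20+33+29+10 = 137
O → M → B → P → Y → A → O: 22+23+24+29+23+25 = 146
O → M → B → P → A → Y → O: 22+23+24+33+23+10 = 135
O → M → A → Y → B → P → O: 22+26+23+15+24+19 = 129
O → M → A → Y → P → B → O: 22+26+23+29+24+5 = 129
… (46 more)
O → Y → A → M → P → B → O: 10+23+26+11+24+5 = 99  ← best
The minimum is 99.
One optimal route: O → Y → A → M → P → B → O (or its reverse).

Minimum total distance: 99 miles.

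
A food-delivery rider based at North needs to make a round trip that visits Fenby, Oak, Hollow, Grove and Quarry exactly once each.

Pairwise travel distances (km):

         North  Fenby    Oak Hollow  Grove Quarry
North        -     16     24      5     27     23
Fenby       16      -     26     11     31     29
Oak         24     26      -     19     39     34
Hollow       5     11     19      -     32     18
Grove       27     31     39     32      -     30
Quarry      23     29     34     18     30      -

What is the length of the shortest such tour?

North-Fenby-Oak-Hollow-Grove-Quarry-North: 16+26+19+32+30+23 = 146
North-Fenby-Oak-Hollow-Quarry-Grove-North: 16+26+19+18+30+27 = 136
North-Fenby-Oak-Grove-Hollow-Quarry-North: 16+26+39+32+18+23 = 154
North-Fenby-Oak-Grove-Quarry-Hollow-North: 16+26+39+30+18+5 = 134
North-Fenby-Oak-Quarry-Hollow-Grove-North: 16+26+34+18+32+27 = 153
North-Fenby-Oak-Quarry-Grove-Hollow-North: 16+26+34+30+32+5 = 143
North-Fenby-Hollow-Oak-Grove-Quarry-North: 16+11+19+39+30+23 = 138
North-Fenby-Hollow-Oak-Quarry-Grove-North: 16+11+19+34+30+27 = 137
North-Fenby-Hollow-Grove-Oak-Quarry-North: 16+11+32+39+34+23 = 155
North-Fenby-Hollow-Grove-Quarry-Oak-North: 16+11+32+30+34+24 = 147
North-Fenby-Hollow-Quarry-Oak-Grove-North: 16+11+18+34+39+27 = 145
North-Fenby-Hollow-Quarry-Grove-Oak-North: 16+11+18+30+39+24 = 138
North-Fenby-Grove-Oak-Hollow-Quarry-North: 16+31+39+19+18+23 = 146
North-Fenby-Grove-Oak-Quarry-Hollow-North: 16+31+39+34+18+5 = 143
… (46 more)
North-Hollow-Fenby-Oak-Quarry-Grove-North: 5+11+26+34+30+27 = 133  ← best
The minimum is 133.
One optimal route: North → Hollow → Fenby → Oak → Quarry → Grove → North (or its reverse).

Minimum total distance: 133 km.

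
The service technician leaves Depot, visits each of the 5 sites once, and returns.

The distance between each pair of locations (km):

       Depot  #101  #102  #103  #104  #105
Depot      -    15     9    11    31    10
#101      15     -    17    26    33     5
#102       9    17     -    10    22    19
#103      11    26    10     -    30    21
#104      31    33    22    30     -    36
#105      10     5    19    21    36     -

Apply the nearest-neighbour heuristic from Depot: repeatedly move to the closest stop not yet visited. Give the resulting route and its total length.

At Depot the remaining stops are #102 9, #105 10, #103 11, #101 15, #104 31; go to #102.
At #102 the remaining stops are #103 10, #101 17, #105 19, #104 22; go to #103.
At #103 the remaining stops are #105 21, #101 26, #104 30; go to #105.
At #105 the remaining stops are #101 5, #104 36; go to #101.
At #101 the remaining stops are #104 33; go to #104.
Return #104→Depot: 31.
Total = 9 + 10 + 21 + 5 + 33 + 31 = 109.

Total distance 109 km via the nearest-neighbour route Depot → #102 → #103 → #105 → #101 → #104 → Depot.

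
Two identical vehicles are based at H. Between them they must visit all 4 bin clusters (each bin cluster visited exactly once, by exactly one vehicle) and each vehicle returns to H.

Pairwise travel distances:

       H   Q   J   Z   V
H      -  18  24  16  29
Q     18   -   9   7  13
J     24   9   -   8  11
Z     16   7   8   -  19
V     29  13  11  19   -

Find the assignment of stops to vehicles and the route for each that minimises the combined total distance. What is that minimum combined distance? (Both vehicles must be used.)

There are 2^3 − 1 = 7 ways to divide the 4 stops into two non-empty groups. For each, the best each vehicle can do is its own shortest tour through its group:
  {Q} + {J, Z, V}: 36 + 64 = 100
  {J} + {Q, Z, V}: 48 + 65 = 113
  {Q, J} + {Z, V}: 51 + 64 = 115
  {Z} + {Q, J, V}: 32 + 66 = 98
  {Q, Z} + {J, V}: 41 + 64 = 105
  {J, Z} + {Q, V}: 48 + 60 = 108
  … (7 splits in total)
Best: vehicle 1 H → Z → H = 32; vehicle 2 H → Q → V → J → H = 66; combined 98.

98 — the smallest possible combined total.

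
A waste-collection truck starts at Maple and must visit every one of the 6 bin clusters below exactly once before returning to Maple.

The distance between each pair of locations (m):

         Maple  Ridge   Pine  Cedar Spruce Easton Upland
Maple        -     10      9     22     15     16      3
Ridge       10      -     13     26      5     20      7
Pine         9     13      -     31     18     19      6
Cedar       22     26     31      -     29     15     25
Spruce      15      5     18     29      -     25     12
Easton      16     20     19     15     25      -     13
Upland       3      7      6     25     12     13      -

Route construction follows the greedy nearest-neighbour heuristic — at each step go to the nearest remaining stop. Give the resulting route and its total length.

Nearest-neighbour total = 89 m; route Maple → Upland → Pine → Ridge → Spruce → Easton → Cedar → Maple.

At Maple the remaining stops are Upland 3, Pine 9, Ridge 10, Spruce 15, Easton 16, Cedar 22; go to Upland.
At Upland the remaining stops are Pine 6, Ridge 7, Spruce 12, Easton 13, Cedar 25; go to Pine.
At Pine the remaining stops are Ridge 13, Spruce 18, Easton 19, Cedar 31; go to Ridge.
At Ridge the remaining stops are Spruce 5, Easton 20, Cedar 26; go to Spruce.
At Spruce the remaining stops are Easton 25, Cedar 29; go to Easton.
At Easton the remaining stops are Cedar 15; go to Cedar.
Return Cedar→Maple: 22.
Total = 3 + 6 + 13 + 5 + 25 + 15 + 22 = 89.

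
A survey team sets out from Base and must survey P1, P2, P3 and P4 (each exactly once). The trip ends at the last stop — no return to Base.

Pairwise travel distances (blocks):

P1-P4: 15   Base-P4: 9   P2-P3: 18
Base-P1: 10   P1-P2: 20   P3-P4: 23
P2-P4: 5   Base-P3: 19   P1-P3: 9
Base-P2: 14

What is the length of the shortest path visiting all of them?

Minimum one-way distance = 41 blocks.

There are 4! = 24 possible orderings.
Base - P1 - P2 - P3 - P4: 10+20+18+23 = 71
Base - P1 - P2 - P4 - P3: 10+20+5+23 = 58
Base - P1 - P3 - P2 - P4: 10+9+18+5 = 42
Base - P1 - P3 - P4 - P2: 10+9+23+5 = 47
Base - P1 - P4 - P2 - P3: 10+15+5+18 = 48
Base - P1 - P4 - P3 - P2: 10+15+23+18 = 66
Base - P2 - P1 - P3 - P4: 14+20+9+23 = 66
Base - P2 - P1 - P4 - P3: 14+20+15+23 = 72
Base - P2 - P3 - P1 - P4: 14+18+9+15 = 56
Base - P2 - P3 - P4 - P1: 14+18+23+15 = 70
Base - P2 - P4 - P1 - P3: 14+5+15+9 = 43
Base - P2 - P4 - P3 - P1: 14+5+23+9 = 51
Base - P3 - P1 - P2 - P4: 19+9+20+5 = 53
Base - P3 - P1 - P4 - P2: 19+9+15+5 = 48
… (10 more)
Base - P4 - P2 - P3 - P1: 9+5+18+9 = 41  ← best
The minimum is 41.
One shortest path: Base → P4 → P2 → P3 → P1.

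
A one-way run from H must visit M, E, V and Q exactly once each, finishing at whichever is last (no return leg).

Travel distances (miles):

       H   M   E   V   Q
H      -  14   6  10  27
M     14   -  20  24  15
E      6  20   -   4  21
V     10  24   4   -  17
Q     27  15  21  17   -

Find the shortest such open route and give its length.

42 miles — the minimum one-way total.

There are 4! = 24 possible orderings.
H → M → E → V → Q: 14+20+4+17 = 55
H → M → E → Q → V: 14+20+21+17 = 72
H → M → V → E → Q: 14+24+4+21 = 63
H → M → V → Q → E: 14+24+17+21 = 76
H → M → Q → E → V: 14+15+21+4 = 54
H → M → Q → V → E: 14+15+17+4 = 50
H → E → M → V → Q: 6+20+24+17 = 67
H → E → M → Q → V: 6+20+15+17 = 58
H → E → V → M → Q: 6+4+24+15 = 49
H → E → V → Q → M: 6+4+17+15 = 42
H → E → Q → M → V: 6+21+15+24 = 66
H → E → Q → V → M: 6+21+17+24 = 68
H → V → M → E → Q: 10+24+20+21 = 75
H → V → M → Q → E: 10+24+15+21 = 70
… (10 more)
The minimum is 42.
One shortest path: H → E → V → Q → M.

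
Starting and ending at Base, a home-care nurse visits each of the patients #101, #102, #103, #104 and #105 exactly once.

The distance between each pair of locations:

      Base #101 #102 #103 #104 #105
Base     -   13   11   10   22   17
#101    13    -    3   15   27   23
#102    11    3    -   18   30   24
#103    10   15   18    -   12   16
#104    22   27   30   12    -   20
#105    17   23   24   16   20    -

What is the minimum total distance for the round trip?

Minimum total distance: 78.

With 5 stops there are 5!/2 = 60 distinct round trips (a route and its reverse cost the same).
Base→#101→#102→#103→#104→#105→Base: 13+3+18+12+20+17 = 83
Base→#101→#102→#103→#105→#104→Base: 13+3+18+16+20+22 = 92
Base→#101→#102→#104→#103→#105→Base: 13+3+30+12+16+17 = 91
Base→#101→#102→#104→#105→#103→Base: 13+3+30+20+16+10 = 92
Base→#101→#102→#105→#103→#104→Base: 13+3+24+16+12+22 = 90
Base→#101→#102→#105→#104→#103→Base: 13+3+24+20+12+10 = 82
Base→#101→#103→#102→#104→#105→Base: 13+15+18+30+20+17 = 113
Base→#101→#103→#102→#105→#104→Base: 13+15+18+24+20+22 = 112
Base→#101→#103→#104→#102→#105→Base: 13+15+12+30+24+17 = 111
Base→#101→#103→#104→#105→#102→Base: 13+15+12+20+24+11 = 95
Base→#101→#103→#105→#102→#104→Base: 13+15+16+24+30+22 = 120
Base→#101→#103→#105→#104→#102→Base: 13+15+16+20+30+11 = 105
Base→#101→#104→#102→#103→#105→Base: 13+27+30+18+16+17 = 121
Base→#101→#104→#102→#105→#103→Base: 13+27+30+24+16+10 = 120
… (46 more)
Base→#102→#101→#103→#104→#105→Base: 11+3+15+12+20+17 = 78  ← best
The minimum is 78.
One optimal route: Base → #102 → #101 → #103 → #104 → #105 → Base (or its reverse).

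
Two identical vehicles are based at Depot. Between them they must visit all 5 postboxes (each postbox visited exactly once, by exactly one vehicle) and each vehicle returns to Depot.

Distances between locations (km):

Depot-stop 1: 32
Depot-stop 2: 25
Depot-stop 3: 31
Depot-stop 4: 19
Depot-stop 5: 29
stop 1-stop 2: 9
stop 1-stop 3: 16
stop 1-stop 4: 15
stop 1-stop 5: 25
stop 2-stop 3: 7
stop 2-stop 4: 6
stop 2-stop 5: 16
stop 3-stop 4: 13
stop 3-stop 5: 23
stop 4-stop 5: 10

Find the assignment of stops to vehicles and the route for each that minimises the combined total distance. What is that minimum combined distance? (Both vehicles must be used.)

Try each way of splitting the stops between the two vehicles (each non-empty) and, for each split, find the best tour for each vehicle:
  {stop 1} + {stop 2, stop 3, stop 4, stop 5}: 64 + 83 = 147
  {stop 2} + {stop 1, stop 3, stop 4, stop 5}: 50 + 100 = 150
  {stop 1, stop 2} + {stop 3, stop 4, stop 5}: 66 + 83 = 149
  {stop 3} + {stop 1, stop 2, stop 4, stop 5}: 62 + 86 = 148
  {stop 1, stop 3} + {stop 2, stop 4, stop 5}: 79 + 70 = 149
  {stop 2, stop 3} + {stop 1, stop 4, stop 5}: 63 + 86 = 149
  … (15 splits in total)
  {stop 1, stop 2, stop 3} + {stop 4, stop 5}: 79 + 58 = 137  ← best
Best: vehicle 1 Depot → stop 1 → stop 2 → stop 3 → Depot = 79; vehicle 2 Depot → stop 4 → stop 5 → Depot = 58; combined 137.

137 km — the smallest possible combined total.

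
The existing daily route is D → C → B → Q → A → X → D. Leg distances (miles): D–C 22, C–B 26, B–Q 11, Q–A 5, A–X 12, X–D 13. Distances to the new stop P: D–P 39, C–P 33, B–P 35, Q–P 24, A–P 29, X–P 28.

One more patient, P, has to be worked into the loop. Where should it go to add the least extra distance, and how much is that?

Insertion cost between consecutive stops i–j is d(i,P) + d(P,j) − d(i,j):
  between D and C: 39 + 33 − 22 = 50
  between C and B: 33 + 35 − 26 = 42
  between B and Q: 35 + 24 − 11 = 48
  between Q and A: 24 + 29 − 5 = 48
  between A and X: 29 + 28 − 12 = 45
  between X and D: 28 + 39 − 13 = 54
Cheapest insertion is between C and B, adding 42.
New total = 89 + 42 = 131.

Adding 42 miles by placing P on the C–B leg.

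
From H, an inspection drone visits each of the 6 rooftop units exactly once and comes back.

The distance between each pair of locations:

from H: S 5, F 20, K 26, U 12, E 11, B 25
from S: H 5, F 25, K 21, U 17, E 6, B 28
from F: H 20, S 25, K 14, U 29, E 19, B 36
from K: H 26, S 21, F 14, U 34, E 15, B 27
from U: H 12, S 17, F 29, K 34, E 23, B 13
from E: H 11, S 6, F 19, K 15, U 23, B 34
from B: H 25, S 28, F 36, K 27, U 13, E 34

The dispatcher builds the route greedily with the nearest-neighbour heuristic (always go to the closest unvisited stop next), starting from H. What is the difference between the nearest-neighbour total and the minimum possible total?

From H: S=5, E=11, U=12, F=20, B=25, K=26 → choose S (5).
From S: E=6, U=17, K=21, F=25, B=28 → choose E (6).
From E: K=15, F=19, U=23, B=34 → choose K (15).
From K: F=14, B=27, U=34 → choose F (14).
From F: U=29, B=36 → choose U (29).
From U: B=13 → choose B (13).
NN route H → S → E → K → F → U → B → H costs 107.
Optimal: H → S → E → F → K → B → U → H costs 96 (by enumerating all 360 distinct tours).
Excess = 107 − 96 = 11.

The nearest-neighbour route is 11 longer than optimal.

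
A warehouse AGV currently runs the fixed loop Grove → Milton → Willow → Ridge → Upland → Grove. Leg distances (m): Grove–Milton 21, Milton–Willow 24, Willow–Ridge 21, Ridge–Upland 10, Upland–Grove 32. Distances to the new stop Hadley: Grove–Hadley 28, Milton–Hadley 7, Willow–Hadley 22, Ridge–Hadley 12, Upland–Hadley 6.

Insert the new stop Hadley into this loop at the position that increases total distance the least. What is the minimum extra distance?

Minimum extra distance: 2 m, inserting Hadley between Upland and Grove.

Insertion cost between consecutive stops i–j is d(i,Hadley) + d(Hadley,j) − d(i,j):
  between Grove and Milton: 28 + 7 − 21 = 14
  between Milton and Willow: 7 + 22 − 24 = 5
  between Willow and Ridge: 22 + 12 − 21 = 13
  between Ridge and Upland: 12 + 6 − 10 = 8
  between Upland and Grove: 6 + 28 − 32 = 2
Cheapest insertion is between Upland and Grove, adding 2.
New total = 108 + 2 = 110.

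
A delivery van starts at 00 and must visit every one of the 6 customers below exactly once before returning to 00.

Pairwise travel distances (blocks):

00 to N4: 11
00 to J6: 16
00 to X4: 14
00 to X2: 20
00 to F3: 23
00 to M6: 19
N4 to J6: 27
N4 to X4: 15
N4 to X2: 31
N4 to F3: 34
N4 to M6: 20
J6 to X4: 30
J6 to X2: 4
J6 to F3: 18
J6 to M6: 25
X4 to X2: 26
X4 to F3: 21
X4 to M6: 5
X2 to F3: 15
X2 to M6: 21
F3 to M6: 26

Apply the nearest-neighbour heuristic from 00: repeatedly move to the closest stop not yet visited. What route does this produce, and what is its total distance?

Total distance 97 blocks via the nearest-neighbour route 00 → N4 → X4 → M6 → X2 → J6 → F3 → 00.

From 00: distances to unvisited — N4=11, X4=14, J6=16, M6=19, X2=20, F3=23. Nearest is N4 (11).
From N4: distances to unvisited — X4=15, M6=20, J6=27, X2=31, F3=34. Nearest is X4 (15).
From X4: distances to unvisited — M6=5, F3=21, X2=26, J6=30. Nearest is M6 (5).
From M6: distances to unvisited — X2=21, J6=25, F3=26. Nearest is X2 (21).
From X2: distances to unvisited — J6=4, F3=15. Nearest is J6 (4).
From J6: distances to unvisited — F3=18. Nearest is F3 (18).
Return F3→00: 23.
Total = 11 + 15 + 5 + 21 + 4 + 18 + 23 = 97.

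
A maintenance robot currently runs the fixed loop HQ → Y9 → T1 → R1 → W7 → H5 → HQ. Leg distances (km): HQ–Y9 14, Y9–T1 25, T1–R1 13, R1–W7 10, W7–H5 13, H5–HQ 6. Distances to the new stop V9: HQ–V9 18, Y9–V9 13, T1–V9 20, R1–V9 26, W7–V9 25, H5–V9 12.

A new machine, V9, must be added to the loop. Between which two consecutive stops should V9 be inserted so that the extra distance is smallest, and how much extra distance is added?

Minimum extra distance: 8 km, inserting V9 between Y9 and T1.

Insertion cost between consecutive stops i–j is d(i,V9) + d(V9,j) − d(i,j):
  between HQ and Y9: 18 + 13 − 14 = 17
  between Y9 and T1: 13 + 20 − 25 = 8
  between T1 and R1: 20 + 26 − 13 = 33
  between R1 and W7: 26 + 25 − 10 = 41
  between W7 and H5: 25 + 12 − 13 = 24
  between H5 and HQ: 12 + 18 − 6 = 24
Cheapest insertion is between Y9 and T1, adding 8.
New total = 81 + 8 = 89.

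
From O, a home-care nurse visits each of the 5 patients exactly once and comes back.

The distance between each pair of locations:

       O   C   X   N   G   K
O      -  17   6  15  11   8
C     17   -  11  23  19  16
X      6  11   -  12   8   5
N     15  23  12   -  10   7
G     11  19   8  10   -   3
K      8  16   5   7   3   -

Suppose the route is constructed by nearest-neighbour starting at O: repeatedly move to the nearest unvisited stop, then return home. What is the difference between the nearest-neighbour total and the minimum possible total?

O: X=6, K=8, G=11, N=15, C=17 ⇒ X
X: K=5, G=8, C=11, N=12 ⇒ K
K: G=3, N=7, C=16 ⇒ G
G: N=10, C=19 ⇒ N
N: C=23 ⇒ C
NN route O → X → K → G → N → C → O costs 64.
Optimal: O → C → X → N → G → K → O costs 61 (by enumerating all 60 distinct tours).
Excess = 64 − 61 = 3.

The nearest-neighbour route is 3 longer than optimal.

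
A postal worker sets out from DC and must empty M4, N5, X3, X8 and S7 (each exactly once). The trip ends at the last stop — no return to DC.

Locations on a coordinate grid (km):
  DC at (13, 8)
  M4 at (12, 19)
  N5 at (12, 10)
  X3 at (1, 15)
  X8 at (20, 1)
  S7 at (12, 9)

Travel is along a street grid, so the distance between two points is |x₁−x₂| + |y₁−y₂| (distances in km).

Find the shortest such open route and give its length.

There are 5! = 120 possible orderings.
DC→M4→N5→X3→X8→S7: 12+9+16+33+16 = 86
DC→M4→N5→X3→S7→X8: 12+9+16+17+16 = 70
DC→M4→N5→X8→X3→S7: 12+9+17+33+17 = 88
DC→M4→N5→X8→S7→X3: 12+9+17+16+17 = 71
DC→M4→N5→S7→X3→X8: 12+9+1+17+33 = 72
DC→M4→N5→S7→X8→X3: 12+9+1+16+33 = 71
DC→M4→X3→N5→X8→S7: 12+15+16+17+16 = 76
DC→M4→X3→N5→S7→X8: 12+15+16+1+16 = 60
DC→M4→X3→X8→N5→S7: 12+15+33+17+1 = 78
DC→M4→X3→X8→S7→N5: 12+15+33+16+1 = 77
DC→M4→X3→S7→N5→X8: 12+15+17+1+17 = 62
DC→M4→X3→S7→X8→N5: 12+15+17+16+17 = 77
DC→M4→X8→N5→X3→S7: 12+26+17+16+17 = 88
DC→M4→X8→N5→S7→X3: 12+26+17+1+17 = 73
… (106 more)
DC→X8→S7→N5→M4→X3: 14+16+1+9+15 = 55  ← best
The minimum is 55.
One shortest path: DC → X8 → S7 → N5 → M4 → X3.

Shortest open route: 55 km.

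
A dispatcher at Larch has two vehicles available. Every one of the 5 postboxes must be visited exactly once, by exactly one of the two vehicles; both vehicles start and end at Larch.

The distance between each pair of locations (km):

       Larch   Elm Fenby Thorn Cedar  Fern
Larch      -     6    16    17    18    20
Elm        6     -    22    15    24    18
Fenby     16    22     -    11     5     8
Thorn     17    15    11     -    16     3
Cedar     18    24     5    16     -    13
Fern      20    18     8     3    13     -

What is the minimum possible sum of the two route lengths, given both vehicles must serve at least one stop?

63 km — the smallest possible combined total.

Check every non-empty split of the stops between the two vehicles; for each half take its own optimal tour:
  {Elm} + {Fenby, Thorn, Cedar, Fern}: 12 + 51 = 63
  {Fenby} + {Elm, Thorn, Cedar, Fern}: 32 + 55 = 87
  {Elm, Fenby} + {Thorn, Cedar, Fern}: 44 + 51 = 95
  {Thorn} + {Elm, Fenby, Cedar, Fern}: 34 + 55 = 89
  {Elm, Thorn} + {Fenby, Cedar, Fern}: 38 + 51 = 89
  {Fenby, Thorn} + {Elm, Cedar, Fern}: 44 + 55 = 99
  … (15 splits in total)
Best: vehicle 1 Larch → Elm → Larch = 12; vehicle 2 Larch → Thorn → Fern → Fenby → Cedar → Larch = 51; combined 63.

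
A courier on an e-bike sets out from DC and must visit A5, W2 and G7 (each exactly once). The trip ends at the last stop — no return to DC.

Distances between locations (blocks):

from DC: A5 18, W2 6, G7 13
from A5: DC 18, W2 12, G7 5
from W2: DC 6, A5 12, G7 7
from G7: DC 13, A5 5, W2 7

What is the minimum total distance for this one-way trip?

There are 3! = 6 possible orderings.
DC→A5→W2→G7: 18+12+7 = 37
DC→A5→G7→W2: 18+5+7 = 30
DC→W2→A5→G7: 6+12+5 = 23
DC→W2→G7→A5: 6+7+5 = 18
DC→G7→A5→W2: 13+5+12 = 30
DC→G7→W2→A5: 13+7+12 = 32
The minimum is 18.
One shortest path: DC → W2 → G7 → A5.

Shortest open route: 18 blocks.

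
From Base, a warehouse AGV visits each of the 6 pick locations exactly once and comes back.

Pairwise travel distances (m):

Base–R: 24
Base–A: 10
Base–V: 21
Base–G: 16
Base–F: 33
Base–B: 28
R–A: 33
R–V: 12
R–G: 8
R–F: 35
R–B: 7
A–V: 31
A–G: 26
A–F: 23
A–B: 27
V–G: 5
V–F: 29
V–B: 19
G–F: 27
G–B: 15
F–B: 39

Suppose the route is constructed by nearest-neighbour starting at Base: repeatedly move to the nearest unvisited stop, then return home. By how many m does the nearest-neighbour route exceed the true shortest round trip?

From Base: A=10, G=16, V=21, R=24, B=28, F=33 → choose A (10).
From A: F=23, G=26, B=27, V=31, R=33 → choose F (23).
From F: G=27, V=29, R=35, B=39 → choose G (27).
From G: V=5, R=8, B=15 → choose V (5).
From V: R=12, B=19 → choose R (12).
From R: B=7 → choose B (7).
NN route Base → A → F → G → V → R → B → Base costs 112.
Optimal: Base → A → F → V → G → R → B → Base costs 110 (by enumerating all 360 distinct tours).
Excess = 112 − 110 = 2.

2 m longer than the optimal tour.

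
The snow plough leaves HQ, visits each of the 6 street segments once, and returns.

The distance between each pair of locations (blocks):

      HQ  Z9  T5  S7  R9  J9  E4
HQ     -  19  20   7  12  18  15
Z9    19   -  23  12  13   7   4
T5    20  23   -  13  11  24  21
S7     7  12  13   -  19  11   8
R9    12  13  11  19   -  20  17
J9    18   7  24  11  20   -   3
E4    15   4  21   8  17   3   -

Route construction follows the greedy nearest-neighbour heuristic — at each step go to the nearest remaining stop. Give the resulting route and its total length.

From HQ: distances to unvisited — S7=7, R9=12, E4=15, J9=18, Z9=19, T5=20. Nearest is S7 (7).
From S7: distances to unvisited — E4=8, J9=11, Z9=12, T5=13, R9=19. Nearest is E4 (8).
From E4: distances to unvisited — J9=3, Z9=4, R9=17, T5=21. Nearest is J9 (3).
From J9: distances to unvisited — Z9=7, R9=20, T5=24. Nearest is Z9 (7).
From Z9: distances to unvisited — R9=13, T5=23. Nearest is R9 (13).
From R9: distances to unvisited — T5=11. Nearest is T5 (11).
Return T5→HQ: 20.
Total = 7 + 8 + 3 + 7 + 13 + 11 + 20 = 69.

69 blocks along HQ → S7 → E4 → J9 → Z9 → R9 → T5 → HQ.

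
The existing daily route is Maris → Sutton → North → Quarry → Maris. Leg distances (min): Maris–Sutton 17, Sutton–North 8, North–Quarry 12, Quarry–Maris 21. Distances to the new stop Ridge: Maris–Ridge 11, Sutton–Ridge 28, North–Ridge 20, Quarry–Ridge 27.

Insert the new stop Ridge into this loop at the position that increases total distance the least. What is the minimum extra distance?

Insertion cost between consecutive stops i–j is d(i,Ridge) + d(Ridge,j) − d(i,j):
  between Maris and Sutton: 11 + 28 − 17 = 22
  between Sutton and North: 28 + 20 − 8 = 40
  between North and Quarry: 20 + 27 − 12 = 35
  between Quarry and Maris: 27 + 11 − 21 = 17
Cheapest insertion is between Quarry and Maris, adding 17.
New total = 58 + 17 = 75.

Adding 17 min by placing Ridge on the Quarry–Maris leg.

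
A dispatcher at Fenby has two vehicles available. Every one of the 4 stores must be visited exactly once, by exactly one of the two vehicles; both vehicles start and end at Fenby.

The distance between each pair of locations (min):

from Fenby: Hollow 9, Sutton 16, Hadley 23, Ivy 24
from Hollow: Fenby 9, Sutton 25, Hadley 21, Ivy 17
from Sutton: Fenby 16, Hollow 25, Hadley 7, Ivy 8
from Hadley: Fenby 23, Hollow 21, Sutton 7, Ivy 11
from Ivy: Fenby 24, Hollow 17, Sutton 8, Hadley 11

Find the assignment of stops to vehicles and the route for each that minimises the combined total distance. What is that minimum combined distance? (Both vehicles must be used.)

Check every non-empty split of the stops between the two vehicles; for each half take its own optimal tour:
  {Hollow} + {Sutton, Hadley, Ivy}: 18 + 58 = 76
  {Sutton} + {Hollow, Hadley, Ivy}: 32 + 60 = 92
  {Hollow, Sutton} + {Hadley, Ivy}: 50 + 58 = 108
  {Hadley} + {Hollow, Sutton, Ivy}: 46 + 50 = 96
  {Hollow, Hadley} + {Sutton, Ivy}: 53 + 48 = 101
  {Sutton, Hadley} + {Hollow, Ivy}: 46 + 50 = 96
  … (7 splits in total)
Best: vehicle 1 Fenby → Hollow → Fenby = 18; vehicle 2 Fenby → Sutton → Hadley → Ivy → Fenby = 58; combined 76.

Minimum combined distance: 76 min.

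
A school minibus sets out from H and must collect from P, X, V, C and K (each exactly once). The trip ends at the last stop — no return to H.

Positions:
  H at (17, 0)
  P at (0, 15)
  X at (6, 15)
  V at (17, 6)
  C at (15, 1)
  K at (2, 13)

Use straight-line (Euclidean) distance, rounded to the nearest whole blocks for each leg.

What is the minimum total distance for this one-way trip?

There are 5! = 120 possible orderings.
H→P→X→V→C→K: 23+6+14+5+18 = 66
H→P→X→V→K→C: 23+6+14+17+18 = 78
H→P→X→C→V→K: 23+6+17+5+17 = 68
H→P→X→C→K→V: 23+6+17+18+17 = 81
H→P→X→K→V→C: 23+6+4+17+5 = 55
H→P→X→K→C→V: 23+6+4+18+5 = 56
H→P→V→X→C→K: 23+19+14+17+18 = 91
H→P→V→X→K→C: 23+19+14+4+18 = 78
H→P→V→C→X→K: 23+19+5+17+4 = 68
H→P→V→C→K→X: 23+19+5+18+4 = 69
H→P→V→K→X→C: 23+19+17+4+17 = 80
H→P→V→K→C→X: 23+19+17+18+17 = 94
H→P→C→X→V→K: 23+21+17+14+17 = 92
H→P→C→X→K→V: 23+21+17+4+17 = 82
… (106 more)
H→C→V→X→K→P: 2+5+14+4+3 = 28  ← best
The minimum is 28.
One shortest path: H → C → V → X → K → P.

Minimum one-way distance = 28 blocks.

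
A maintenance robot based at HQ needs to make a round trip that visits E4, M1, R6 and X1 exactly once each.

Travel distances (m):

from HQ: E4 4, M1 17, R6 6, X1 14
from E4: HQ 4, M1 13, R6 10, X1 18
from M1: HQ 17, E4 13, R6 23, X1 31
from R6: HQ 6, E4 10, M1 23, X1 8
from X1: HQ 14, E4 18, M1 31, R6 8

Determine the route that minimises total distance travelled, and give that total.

HQ-E4-M1-R6-X1-HQ: 4+13+23+8+14 = 62
HQ-E4-M1-X1-R6-HQ: 4+13+31+8+6 = 62
HQ-E4-R6-M1-X1-HQ: 4+10+23+31+14 = 82
HQ-E4-R6-X1-M1-HQ: 4+10+8+31+17 = 70
HQ-E4-X1-M1-R6-HQ: 4+18+31+23+6 = 82
HQ-E4-X1-R6-M1-HQ: 4+18+8+23+17 = 70
HQ-M1-E4-R6-X1-HQ: 17+13+10+8+14 = 62
HQ-M1-E4-X1-R6-HQ: 17+13+18+8+6 = 62
HQ-M1-R6-E4-X1-HQ: 17+23+10+18+14 = 82
HQ-M1-X1-E4-R6-HQ: 17+31+18+10+6 = 82
HQ-R6-E4-M1-X1-HQ: 6+10+13+31+14 = 74
HQ-R6-M1-E4-X1-HQ: 6+23+13+18+14 = 74
The minimum is 62.
One optimal route: HQ → E4 → M1 → R6 → X1 → HQ (or its reverse).

Minimum total distance: 62 m.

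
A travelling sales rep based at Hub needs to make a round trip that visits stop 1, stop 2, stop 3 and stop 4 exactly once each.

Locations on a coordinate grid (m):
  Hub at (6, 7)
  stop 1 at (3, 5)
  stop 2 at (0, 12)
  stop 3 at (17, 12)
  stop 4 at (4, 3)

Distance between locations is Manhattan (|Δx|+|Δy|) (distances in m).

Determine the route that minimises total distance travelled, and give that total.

There are 12 distinct closed tours to check (reversals are equivalent).
Hub-stop 1-stop 2-stop 3-stop 4-Hub: 5+10+17+22+6 = 60
Hub-stop 1-stop 2-stop 4-stop 3-Hub: 5+10+13+22+16 = 66
Hub-stop 1-stop 3-stop 2-stop 4-Hub: 5+21+17+13+6 = 62
Hub-stop 1-stop 3-stop 4-stop 2-Hub: 5+21+22+13+11 = 72
Hub-stop 1-stop 4-stop 2-stop 3-Hub: 5+3+13+17+16 = 54
Hub-stop 1-stop 4-stop 3-stop 2-Hub: 5+3+22+17+11 = 58
Hub-stop 2-stop 1-stop 3-stop 4-Hub: 11+10+21+22+6 = 70
Hub-stop 2-stop 1-stop 4-stop 3-Hub: 11+10+3+22+16 = 62
Hub-stop 2-stop 3-stop 1-stop 4-Hub: 11+17+21+3+6 = 58
Hub-stop 2-stop 4-stop 1-stop 3-Hub: 11+13+3+21+16 = 64
Hub-stop 3-stop 1-stop 2-stop 4-Hub: 16+21+10+13+6 = 66
Hub-stop 3-stop 2-stop 1-stop 4-Hub: 16+17+10+3+6 = 52
The minimum is 52.
One optimal route: Hub → stop 3 → stop 2 → stop 1 → stop 4 → Hub (or its reverse).

Shortest round trip = 52 m.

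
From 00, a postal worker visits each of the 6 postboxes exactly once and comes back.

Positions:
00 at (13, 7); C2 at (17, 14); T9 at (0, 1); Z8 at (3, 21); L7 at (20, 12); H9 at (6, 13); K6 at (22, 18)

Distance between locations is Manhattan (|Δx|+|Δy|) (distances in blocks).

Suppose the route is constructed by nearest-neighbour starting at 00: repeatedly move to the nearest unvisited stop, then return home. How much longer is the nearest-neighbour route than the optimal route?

Excess over optimum: 4 blocks.

From 00: C2=11, L7=12, H9=13, T9=19, K6=20, Z8=24 → choose C2 (11).
From C2: L7=5, K6=9, H9=12, Z8=21, T9=30 → choose L7 (5).
From L7: K6=8, H9=15, Z8=26, T9=31 → choose K6 (8).
From K6: H9=21, Z8=22, T9=39 → choose H9 (21).
From H9: Z8=11, T9=18 → choose Z8 (11).
From Z8: T9=23 → choose T9 (23).
NN route 00 → C2 → L7 → K6 → H9 → Z8 → T9 → 00 costs 98.
Optimal: 00 → C2 → L7 → K6 → Z8 → H9 → T9 → 00 costs 94 (by enumerating all 360 distinct tours).
Excess = 98 − 94 = 4.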